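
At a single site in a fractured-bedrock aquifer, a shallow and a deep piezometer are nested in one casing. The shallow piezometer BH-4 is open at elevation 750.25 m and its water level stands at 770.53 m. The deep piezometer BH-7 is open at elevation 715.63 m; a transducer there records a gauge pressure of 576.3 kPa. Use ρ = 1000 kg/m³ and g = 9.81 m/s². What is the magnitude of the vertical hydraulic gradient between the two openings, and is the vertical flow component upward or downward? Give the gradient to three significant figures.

|i_v| ≈ 0.111; vertical flow is upward

Total head at BH-4: h = 770.53 m (water level in the standpipe).
Pressure head at BH-7: ψ = P/(ρg) = 576.3×1000 / (1000 × 9.81) = 58.75 m.
Total head at BH-7: h = z + ψ = 715.63 + 58.75 = 774.38 m.
Δh = h(BH-4) − h(BH-7) = 770.53 − 774.38 = -3.85 m.
Vertical separation Δz = 750.25 − 715.63 = 34.62 m.
|i_v| = |Δh| / Δz = 3.85 / 34.62 = 0.111.
Head is higher in the deep piezometer, so vertical flow is upward (discharge condition).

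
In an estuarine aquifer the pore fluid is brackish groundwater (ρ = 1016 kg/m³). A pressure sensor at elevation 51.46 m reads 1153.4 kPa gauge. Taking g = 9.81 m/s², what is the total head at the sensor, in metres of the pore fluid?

h ≈ 167.18 m

ψ = P/(ρg) = 1153.4×1000 / (1016 × 9.81) = 115.72 m.
h = z + ψ = 51.46 + 115.72 = 167.18 m.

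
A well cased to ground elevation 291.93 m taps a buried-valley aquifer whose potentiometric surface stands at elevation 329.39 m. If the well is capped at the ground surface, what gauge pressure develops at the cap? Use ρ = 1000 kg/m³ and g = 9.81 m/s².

P ≈ 367 kPa

Head above the cap: Δh = 329.39 − 291.93 = 37.46 m.
P = ρgΔh = 1000 × 9.81 × 37.46 = 367483 Pa ≈ 367 kPa.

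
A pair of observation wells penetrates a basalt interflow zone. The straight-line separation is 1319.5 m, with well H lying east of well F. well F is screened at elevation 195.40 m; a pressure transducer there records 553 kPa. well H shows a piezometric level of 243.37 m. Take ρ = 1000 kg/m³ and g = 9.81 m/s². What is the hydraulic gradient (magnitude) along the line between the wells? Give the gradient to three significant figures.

i ≈ 0.00637

Pressure head at well F: ψ = P/(ρg) = 553×1000 / (1000 × 9.81) = 56.37 m.
Total head at well F: h = z + ψ = 195.40 + 56.37 = 251.77 m.
Total head at well H: h = 243.37 m (water level in the piezometer is the total head).
Head difference: h(well F) − h(well H) = 251.77 − 243.37 = 8.40 m.
Hydraulic gradient: i = |Δh| / L = 8.40 / 1319.5 = 0.00637.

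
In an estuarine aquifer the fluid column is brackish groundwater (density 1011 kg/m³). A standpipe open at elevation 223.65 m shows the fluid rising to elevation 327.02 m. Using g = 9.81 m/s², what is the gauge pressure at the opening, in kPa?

P ≈ 1030 kPa

Pressure head ψ = h − z = 327.02 − 223.65 = 103.37 m.
P = ρgψ = 1011 × 9.81 × 103.37 = 1025214 Pa ≈ 1030 kPa.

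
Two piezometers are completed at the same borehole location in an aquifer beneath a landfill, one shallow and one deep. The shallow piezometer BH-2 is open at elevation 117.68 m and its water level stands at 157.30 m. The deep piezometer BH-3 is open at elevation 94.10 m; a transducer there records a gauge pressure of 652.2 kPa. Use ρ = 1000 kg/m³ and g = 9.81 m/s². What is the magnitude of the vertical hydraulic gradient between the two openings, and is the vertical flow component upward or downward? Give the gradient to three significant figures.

|i_v| ≈ 0.139; vertical flow is upward

Total head at BH-2: h = 157.30 m (water level in the standpipe).
Pressure head at BH-3: ψ = P/(ρg) = 652.2×1000 / (1000 × 9.81) = 66.48 m.
Total head at BH-3: h = z + ψ = 94.10 + 66.48 = 160.58 m.
Δh = h(BH-2) − h(BH-3) = 157.30 − 160.58 = -3.28 m.
Vertical separation Δz = 117.68 − 94.10 = 23.58 m.
|i_v| = |Δh| / Δz = 3.28 / 23.58 = 0.139.
Head is higher in the deep piezometer, so vertical flow is upward (discharge condition).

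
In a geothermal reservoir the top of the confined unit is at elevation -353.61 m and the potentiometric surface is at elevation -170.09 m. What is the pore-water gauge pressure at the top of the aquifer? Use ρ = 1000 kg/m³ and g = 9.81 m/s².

Pressure head at the aquifer top: ψ = h − z = -170.09 − (-353.61) = 183.52 m.
P = ρgψ = 1000 × 9.81 × 183.52 = 1800331 Pa ≈ 1800 kPa.

P ≈ 1800 kPa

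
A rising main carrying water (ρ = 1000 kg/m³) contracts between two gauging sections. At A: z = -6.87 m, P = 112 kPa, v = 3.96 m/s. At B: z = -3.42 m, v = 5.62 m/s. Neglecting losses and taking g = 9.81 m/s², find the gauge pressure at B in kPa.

Pressure head at A: ψ₁ = P₁/(ρg) = 112×1000 / (1000 × 9.81) = 11.42 m.
Velocity heads: v₁²/2g = 3.96²/19.62 = 0.799 m; v₂²/2g = 5.62²/19.62 = 1.610 m.
Total head H = z₁ + ψ₁ + v₁²/2g = -6.87 + 11.42 + 0.799 = 5.35 m.
ψ₂ = H − z₂ − v₂²/2g = 5.35 − (-3.42) − 1.610 = 7.16 m.
P₂ = ρgψ₂ = 1000 × 9.81 × 7.16 ≈ 70.2 kPa.

P₂ ≈ 70.2 kPa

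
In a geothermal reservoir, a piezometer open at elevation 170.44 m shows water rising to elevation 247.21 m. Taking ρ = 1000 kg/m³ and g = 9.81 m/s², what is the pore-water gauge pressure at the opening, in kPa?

P ≈ 753 kPa

Pressure head ψ = h − z = 247.21 − 170.44 = 76.77 m.
P = ρgψ = 1000 × 9.81 × 76.77 = 753114 Pa ≈ 753 kPa.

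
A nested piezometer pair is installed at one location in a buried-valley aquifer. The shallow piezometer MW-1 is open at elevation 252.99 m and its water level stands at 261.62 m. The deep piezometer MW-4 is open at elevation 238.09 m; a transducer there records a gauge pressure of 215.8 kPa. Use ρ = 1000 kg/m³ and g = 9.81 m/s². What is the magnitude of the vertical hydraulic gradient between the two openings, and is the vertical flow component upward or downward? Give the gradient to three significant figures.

|i_v| ≈ 0.103; vertical flow is downward

Total head at MW-1: h = 261.62 m (water level in the standpipe).
Pressure head at MW-4: ψ = P/(ρg) = 215.8×1000 / (1000 × 9.81) = 22.00 m.
Total head at MW-4: h = z + ψ = 238.09 + 22.00 = 260.09 m.
Δh = h(MW-1) − h(MW-4) = 261.62 − 260.09 = 1.53 m.
Vertical separation Δz = 252.99 − 238.09 = 14.90 m.
|i_v| = |Δh| / Δz = 1.53 / 14.90 = 0.103.
Head is higher in the shallow piezometer, so vertical flow is downward (recharge condition).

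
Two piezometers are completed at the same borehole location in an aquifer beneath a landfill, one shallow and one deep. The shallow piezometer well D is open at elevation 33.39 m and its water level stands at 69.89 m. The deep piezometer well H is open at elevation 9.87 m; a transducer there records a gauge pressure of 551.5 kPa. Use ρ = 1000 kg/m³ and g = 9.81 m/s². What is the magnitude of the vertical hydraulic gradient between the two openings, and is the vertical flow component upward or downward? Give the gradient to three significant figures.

|i_v| ≈ 0.162; vertical flow is downward

Total head at well D: h = 69.89 m (water level in the standpipe).
Pressure head at well H: ψ = P/(ρg) = 551.5×1000 / (1000 × 9.81) = 56.22 m.
Total head at well H: h = z + ψ = 9.87 + 56.22 = 66.09 m.
Δh = h(well D) − h(well H) = 69.89 − 66.09 = 3.80 m.
Vertical separation Δz = 33.39 − 9.87 = 23.52 m.
|i_v| = |Δh| / Δz = 3.80 / 23.52 = 0.162.
Head is higher in the shallow piezometer, so vertical flow is downward (recharge condition).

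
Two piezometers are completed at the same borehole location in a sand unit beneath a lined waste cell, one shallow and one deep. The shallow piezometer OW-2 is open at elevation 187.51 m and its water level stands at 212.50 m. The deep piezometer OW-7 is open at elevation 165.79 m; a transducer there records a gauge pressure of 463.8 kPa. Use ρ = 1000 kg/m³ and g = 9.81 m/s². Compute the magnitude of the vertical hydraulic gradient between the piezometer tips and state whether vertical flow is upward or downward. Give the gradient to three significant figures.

Total head at OW-2: h = 212.50 m (water level in the standpipe).
Pressure head at OW-7: ψ = P/(ρg) = 463.8×1000 / (1000 × 9.81) = 47.28 m.
Total head at OW-7: h = z + ψ = 165.79 + 47.28 = 213.07 m.
Δh = h(OW-2) − h(OW-7) = 212.50 − 213.07 = -0.57 m.
Vertical separation Δz = 187.51 − 165.79 = 21.72 m.
|i_v| = |Δh| / Δz = 0.57 / 21.72 = 0.0262.
Head is higher in the deep piezometer, so vertical flow is upward (discharge condition).

|i_v| ≈ 0.0262; vertical flow is upward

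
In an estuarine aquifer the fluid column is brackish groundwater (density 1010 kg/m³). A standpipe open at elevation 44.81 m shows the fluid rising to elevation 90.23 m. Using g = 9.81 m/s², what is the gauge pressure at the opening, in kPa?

Pressure head ψ = h − z = 90.23 − 44.81 = 45.42 m.
P = ρgψ = 1010 × 9.81 × 45.42 = 450026 Pa ≈ 450 kPa.

P ≈ 450 kPa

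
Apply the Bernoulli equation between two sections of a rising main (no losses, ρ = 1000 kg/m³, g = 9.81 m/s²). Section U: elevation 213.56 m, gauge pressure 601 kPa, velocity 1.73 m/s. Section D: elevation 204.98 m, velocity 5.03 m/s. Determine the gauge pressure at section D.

Pressure head at U: ψ₁ = P₁/(ρg) = 601×1000 / (1000 × 9.81) = 61.26 m.
Velocity heads: v₁²/2g = 1.73²/19.62 = 0.153 m; v₂²/2g = 5.03²/19.62 = 1.290 m.
Total head H = z₁ + ψ₁ + v₁²/2g = 213.56 + 61.26 + 0.153 = 274.97 m.
ψ₂ = H − z₂ − v₂²/2g = 274.97 − 204.98 − 1.290 = 68.70 m.
P₂ = ρgψ₂ = 1000 × 9.81 × 68.70 ≈ 674 kPa.

P₂ ≈ 674 kPa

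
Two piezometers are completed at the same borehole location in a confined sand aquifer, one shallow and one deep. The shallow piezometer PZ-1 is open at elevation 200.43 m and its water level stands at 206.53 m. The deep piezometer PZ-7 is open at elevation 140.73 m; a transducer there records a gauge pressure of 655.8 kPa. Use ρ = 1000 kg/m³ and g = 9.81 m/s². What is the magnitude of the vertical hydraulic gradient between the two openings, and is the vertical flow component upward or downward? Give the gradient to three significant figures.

Total head at PZ-1: h = 206.53 m (water level in the standpipe).
Pressure head at PZ-7: ψ = P/(ρg) = 655.8×1000 / (1000 × 9.81) = 66.85 m.
Total head at PZ-7: h = z + ψ = 140.73 + 66.85 = 207.58 m.
Δh = h(PZ-1) − h(PZ-7) = 206.53 − 207.58 = -1.05 m.
Vertical separation Δz = 200.43 − 140.73 = 59.70 m.
|i_v| = |Δh| / Δz = 1.05 / 59.70 = 0.0176.
Head is higher in the deep piezometer, so vertical flow is upward (discharge condition).

|i_v| ≈ 0.0176; vertical flow is upward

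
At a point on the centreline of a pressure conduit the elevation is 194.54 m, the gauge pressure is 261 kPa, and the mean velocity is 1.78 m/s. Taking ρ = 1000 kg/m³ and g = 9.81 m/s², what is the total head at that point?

Pressure head ψ = P/(ρg) = 261×1000 / (1000 × 9.81) = 26.61 m.
Velocity head = v²/(2g) = 1.78² / (2 × 9.81) = 0.161 m.
h = z + ψ + v²/(2g) = 194.54 + 26.61 + 0.161 = 221.31 m.

h ≈ 221.31 m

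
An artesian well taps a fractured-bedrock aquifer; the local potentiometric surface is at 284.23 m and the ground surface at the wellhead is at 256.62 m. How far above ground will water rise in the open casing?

≈ 27.61 m above ground

Water rises to the potentiometric surface, so the rise above ground = 284.23 − 256.62 = 27.61 m.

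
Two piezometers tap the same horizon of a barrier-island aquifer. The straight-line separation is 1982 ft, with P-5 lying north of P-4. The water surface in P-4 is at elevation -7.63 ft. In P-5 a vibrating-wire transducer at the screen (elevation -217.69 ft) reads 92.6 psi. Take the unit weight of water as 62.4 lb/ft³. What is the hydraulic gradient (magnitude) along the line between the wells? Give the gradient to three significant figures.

i ≈ 0.00183

Total head at P-4: h = -7.63 ft (water level in the piezometer is the total head).
Pressure head at P-5: ψ = 144·P/γ = 144 × 92.6 / 62.4 = 213.69 ft.
Total head at P-5: h = z + ψ = -217.69 + 213.69 = -4.00 ft.
Head difference: h(P-4) − h(P-5) = -7.63 − (-4.00) = -3.63 ft.
Hydraulic gradient: i = |Δh| / L = 3.63 / 1982 = 0.00183.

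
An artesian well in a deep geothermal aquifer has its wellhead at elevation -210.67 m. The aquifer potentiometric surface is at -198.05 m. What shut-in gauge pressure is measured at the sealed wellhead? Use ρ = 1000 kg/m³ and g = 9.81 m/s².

Head above the cap: Δh = -198.05 − (-210.67) = 12.62 m.
P = ρgΔh = 1000 × 9.81 × 12.62 = 123802 Pa ≈ 124 kPa.

P ≈ 124 kPa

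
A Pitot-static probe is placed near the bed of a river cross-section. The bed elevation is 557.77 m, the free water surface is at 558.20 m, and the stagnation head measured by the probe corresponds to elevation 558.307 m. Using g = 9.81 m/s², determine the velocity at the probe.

v ≈ 1.45 m/s

Near the bed, under hydrostatic conditions, the piezometric head (z + ψ) equals the free-surface elevation, 558.20 m.
Velocity head = total − piezometric = 558.307 − 558.20 = 0.107 m.
v = √(2g·h_v) = √(2 × 9.81 × 0.107) = 1.45 m/s.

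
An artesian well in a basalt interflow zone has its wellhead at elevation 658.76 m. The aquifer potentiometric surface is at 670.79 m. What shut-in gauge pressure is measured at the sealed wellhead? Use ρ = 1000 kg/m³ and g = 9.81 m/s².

P ≈ 118 kPa

Head above the cap: Δh = 670.79 − 658.76 = 12.03 m.
P = ρgΔh = 1000 × 9.81 × 12.03 = 118014 Pa ≈ 118 kPa.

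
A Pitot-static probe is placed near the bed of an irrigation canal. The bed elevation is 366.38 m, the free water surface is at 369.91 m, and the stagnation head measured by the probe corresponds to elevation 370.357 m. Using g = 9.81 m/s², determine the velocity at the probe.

v ≈ 2.96 m/s

Near the bed, under hydrostatic conditions, the piezometric head (z + ψ) equals the free-surface elevation, 369.91 m.
Velocity head = total − piezometric = 370.357 − 369.91 = 0.447 m.
v = √(2g·h_v) = √(2 × 9.81 × 0.447) = 2.96 m/s.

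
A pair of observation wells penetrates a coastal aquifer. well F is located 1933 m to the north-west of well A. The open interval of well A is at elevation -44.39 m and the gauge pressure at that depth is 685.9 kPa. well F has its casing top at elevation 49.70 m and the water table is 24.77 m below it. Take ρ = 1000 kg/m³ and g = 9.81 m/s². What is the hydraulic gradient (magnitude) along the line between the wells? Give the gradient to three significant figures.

i ≈ 0.000310

Pressure head at well A: ψ = P/(ρg) = 685.9×1000 / (1000 × 9.81) = 69.92 m.
Total head at well A: h = z + ψ = -44.39 + 69.92 = 25.53 m.
Total head at well F: h = 49.70 − 24.77 = 24.93 m.
Head difference: h(well A) − h(well F) = 25.53 − 24.93 = 0.60 m.
Hydraulic gradient: i = |Δh| / L = 0.60 / 1933 = 0.000310.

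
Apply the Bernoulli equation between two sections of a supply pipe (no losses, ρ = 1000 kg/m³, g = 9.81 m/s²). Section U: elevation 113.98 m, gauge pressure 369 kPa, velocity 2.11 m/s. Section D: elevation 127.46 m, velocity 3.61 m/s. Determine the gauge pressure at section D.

Pressure head at U: ψ₁ = P₁/(ρg) = 369×1000 / (1000 × 9.81) = 37.61 m.
Velocity heads: v₁²/2g = 2.11²/19.62 = 0.227 m; v₂²/2g = 3.61²/19.62 = 0.664 m.
Total head H = z₁ + ψ₁ + v₁²/2g = 113.98 + 37.61 + 0.227 = 151.82 m.
ψ₂ = H − z₂ − v₂²/2g = 151.82 − 127.46 − 0.664 = 23.70 m.
P₂ = ρgψ₂ = 1000 × 9.81 × 23.70 ≈ 232 kPa.

P₂ ≈ 232 kPa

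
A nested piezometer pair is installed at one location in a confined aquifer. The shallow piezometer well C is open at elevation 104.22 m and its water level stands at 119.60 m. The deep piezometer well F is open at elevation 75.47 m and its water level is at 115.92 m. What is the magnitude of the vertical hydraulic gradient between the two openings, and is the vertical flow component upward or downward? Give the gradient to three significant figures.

Total head at well C: h = 119.60 m (water level in the standpipe).
Total head at well F: h = 115.92 m.
Δh = h(well C) − h(well F) = 119.60 − 115.92 = 3.68 m.
Vertical separation Δz = 104.22 − 75.47 = 28.75 m.
|i_v| = |Δh| / Δz = 3.68 / 28.75 = 0.128.
Head is higher in the shallow piezometer, so vertical flow is downward (recharge condition).

|i_v| ≈ 0.128; vertical flow is downward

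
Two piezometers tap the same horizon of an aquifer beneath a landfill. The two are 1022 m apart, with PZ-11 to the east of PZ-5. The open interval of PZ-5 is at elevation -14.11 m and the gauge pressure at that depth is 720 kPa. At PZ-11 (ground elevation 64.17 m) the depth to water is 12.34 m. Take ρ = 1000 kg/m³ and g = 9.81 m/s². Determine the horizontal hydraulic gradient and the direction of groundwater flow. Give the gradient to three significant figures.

Pressure head at PZ-5: ψ = P/(ρg) = 720×1000 / (1000 × 9.81) = 73.39 m.
Total head at PZ-5: h = z + ψ = -14.11 + 73.39 = 59.28 m.
Total head at PZ-11: h = 64.17 − 12.34 = 51.83 m.
Head difference: h(PZ-5) − h(PZ-11) = 59.28 − 51.83 = 7.45 m.
Hydraulic gradient: i = |Δh| / L = 7.45 / 1022 = 0.00729.
Flow is from higher to lower head: from PZ-5 toward PZ-11, i.e. toward the east.

i ≈ 0.00729; groundwater flows toward the east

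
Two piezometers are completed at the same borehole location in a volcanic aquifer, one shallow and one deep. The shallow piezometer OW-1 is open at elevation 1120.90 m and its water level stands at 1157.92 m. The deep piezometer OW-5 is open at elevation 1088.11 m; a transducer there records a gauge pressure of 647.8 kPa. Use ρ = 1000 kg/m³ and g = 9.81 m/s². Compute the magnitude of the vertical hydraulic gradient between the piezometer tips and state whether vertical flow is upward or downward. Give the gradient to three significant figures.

|i_v| ≈ 0.115; vertical flow is downward

Total head at OW-1: h = 1157.92 m (water level in the standpipe).
Pressure head at OW-5: ψ = P/(ρg) = 647.8×1000 / (1000 × 9.81) = 66.03 m.
Total head at OW-5: h = z + ψ = 1088.11 + 66.03 = 1154.14 m.
Δh = h(OW-1) − h(OW-5) = 1157.92 − 1154.14 = 3.78 m.
Vertical separation Δz = 1120.90 − 1088.11 = 32.79 m.
|i_v| = |Δh| / Δz = 3.78 / 32.79 = 0.115.
Head is higher in the shallow piezometer, so vertical flow is downward (recharge condition).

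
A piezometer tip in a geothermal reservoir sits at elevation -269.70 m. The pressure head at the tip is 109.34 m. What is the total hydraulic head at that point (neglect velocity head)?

h = z + ψ = -269.70 + 109.34 = -160.36 m.

h ≈ -160.36 m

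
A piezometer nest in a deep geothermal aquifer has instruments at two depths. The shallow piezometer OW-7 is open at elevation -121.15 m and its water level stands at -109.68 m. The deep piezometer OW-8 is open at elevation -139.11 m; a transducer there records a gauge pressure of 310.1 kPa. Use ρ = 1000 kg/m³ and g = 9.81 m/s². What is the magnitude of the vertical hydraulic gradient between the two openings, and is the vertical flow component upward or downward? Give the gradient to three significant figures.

|i_v| ≈ 0.121; vertical flow is upward

Total head at OW-7: h = -109.68 m (water level in the standpipe).
Pressure head at OW-8: ψ = P/(ρg) = 310.1×1000 / (1000 × 9.81) = 31.61 m.
Total head at OW-8: h = z + ψ = -139.11 + 31.61 = -107.50 m.
Δh = h(OW-7) − h(OW-8) = -109.68 − (-107.50) = -2.18 m.
Vertical separation Δz = -121.15 − (-139.11) = 17.96 m.
|i_v| = |Δh| / Δz = 2.18 / 17.96 = 0.121.
Head is higher in the deep piezometer, so vertical flow is upward (discharge condition).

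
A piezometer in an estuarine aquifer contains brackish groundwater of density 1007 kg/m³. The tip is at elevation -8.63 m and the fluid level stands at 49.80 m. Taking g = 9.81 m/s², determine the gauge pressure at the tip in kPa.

Pressure head ψ = h − z = 49.80 − (-8.63) = 58.43 m.
P = ρgψ = 1007 × 9.81 × 58.43 = 577211 Pa ≈ 577 kPa.

P ≈ 577 kPa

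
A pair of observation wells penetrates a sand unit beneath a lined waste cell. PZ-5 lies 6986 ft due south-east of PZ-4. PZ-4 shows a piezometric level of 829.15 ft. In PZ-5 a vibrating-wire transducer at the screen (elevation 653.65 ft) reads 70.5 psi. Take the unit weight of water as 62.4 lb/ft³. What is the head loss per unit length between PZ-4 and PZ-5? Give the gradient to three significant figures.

Total head at PZ-4: h = 829.15 ft (water level in the piezometer is the total head).
Pressure head at PZ-5: ψ = 144·P/γ = 144 × 70.5 / 62.4 = 162.69 ft.
Total head at PZ-5: h = z + ψ = 653.65 + 162.69 = 816.34 ft.
Head difference: h(PZ-4) − h(PZ-5) = 829.15 − 816.34 = 12.81 ft.
Hydraulic gradient: i = |Δh| / L = 12.81 / 6986 = 0.00183.

i ≈ 0.00183 ft/ft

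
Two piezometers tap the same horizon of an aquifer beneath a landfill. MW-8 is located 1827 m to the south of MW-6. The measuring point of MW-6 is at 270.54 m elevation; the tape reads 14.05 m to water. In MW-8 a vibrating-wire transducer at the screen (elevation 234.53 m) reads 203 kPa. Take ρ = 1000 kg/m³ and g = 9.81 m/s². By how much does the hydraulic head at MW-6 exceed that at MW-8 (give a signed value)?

Δh ≈ 1.27 m

Total head at MW-6: h = 270.54 − 14.05 = 256.49 m.
Pressure head at MW-8: ψ = P/(ρg) = 203×1000 / (1000 × 9.81) = 20.69 m.
Total head at MW-8: h = z + ψ = 234.53 + 20.69 = 255.22 m.
Head difference: h(MW-6) − h(MW-8) = 256.49 − 255.22 = 1.27 m.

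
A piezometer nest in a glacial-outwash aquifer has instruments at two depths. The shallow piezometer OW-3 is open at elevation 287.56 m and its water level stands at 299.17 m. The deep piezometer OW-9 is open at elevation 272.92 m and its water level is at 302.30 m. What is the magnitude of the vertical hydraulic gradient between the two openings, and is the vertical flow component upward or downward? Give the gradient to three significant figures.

Total head at OW-3: h = 299.17 m (water level in the standpipe).
Total head at OW-9: h = 302.30 m.
Δh = h(OW-3) − h(OW-9) = 299.17 − 302.30 = -3.13 m.
Vertical separation Δz = 287.56 − 272.92 = 14.64 m.
|i_v| = |Δh| / Δz = 3.13 / 14.64 = 0.214.
Head is higher in the deep piezometer, so vertical flow is upward (discharge condition).

|i_v| ≈ 0.214; vertical flow is upward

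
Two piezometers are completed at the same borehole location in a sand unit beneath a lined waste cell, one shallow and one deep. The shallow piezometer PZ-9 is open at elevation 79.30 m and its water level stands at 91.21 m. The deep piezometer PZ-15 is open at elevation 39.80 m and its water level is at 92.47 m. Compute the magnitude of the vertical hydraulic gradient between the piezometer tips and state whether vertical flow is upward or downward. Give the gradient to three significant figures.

|i_v| ≈ 0.0319; vertical flow is upward

Total head at PZ-9: h = 91.21 m (water level in the standpipe).
Total head at PZ-15: h = 92.47 m.
Δh = h(PZ-9) − h(PZ-15) = 91.21 − 92.47 = -1.26 m.
Vertical separation Δz = 79.30 − 39.80 = 39.50 m.
|i_v| = |Δh| / Δz = 1.26 / 39.50 = 0.0319.
Head is higher in the deep piezometer, so vertical flow is upward (discharge condition).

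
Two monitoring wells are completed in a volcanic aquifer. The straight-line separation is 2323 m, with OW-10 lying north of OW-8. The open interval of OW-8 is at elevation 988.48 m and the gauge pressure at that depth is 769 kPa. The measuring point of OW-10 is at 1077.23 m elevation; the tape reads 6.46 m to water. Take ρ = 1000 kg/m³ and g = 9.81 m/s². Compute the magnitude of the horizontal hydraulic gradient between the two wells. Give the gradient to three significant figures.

Pressure head at OW-8: ψ = P/(ρg) = 769×1000 / (1000 × 9.81) = 78.39 m.
Total head at OW-8: h = z + ψ = 988.48 + 78.39 = 1066.87 m.
Total head at OW-10: h = 1077.23 − 6.46 = 1070.77 m.
Head difference: h(OW-8) − h(OW-10) = 1066.87 − 1070.77 = -3.90 m.
Hydraulic gradient: i = |Δh| / L = 3.90 / 2323 = 0.00168.

i ≈ 0.00168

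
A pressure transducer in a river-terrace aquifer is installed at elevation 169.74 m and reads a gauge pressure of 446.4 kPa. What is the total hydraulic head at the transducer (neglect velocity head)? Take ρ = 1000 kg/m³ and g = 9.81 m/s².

ψ = P/(ρg) = 446.4×1000 / (1000 × 9.81) = 45.50 m.
h = z + ψ = 169.74 + 45.50 = 215.24 m.

h ≈ 215.24 m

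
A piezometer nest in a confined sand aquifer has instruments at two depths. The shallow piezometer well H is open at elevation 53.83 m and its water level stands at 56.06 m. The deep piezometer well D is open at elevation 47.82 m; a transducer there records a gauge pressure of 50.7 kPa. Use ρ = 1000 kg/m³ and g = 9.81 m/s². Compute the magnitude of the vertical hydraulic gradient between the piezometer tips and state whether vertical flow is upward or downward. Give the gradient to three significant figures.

|i_v| ≈ 0.511; vertical flow is downward

Total head at well H: h = 56.06 m (water level in the standpipe).
Pressure head at well D: ψ = P/(ρg) = 50.7×1000 / (1000 × 9.81) = 5.17 m.
Total head at well D: h = z + ψ = 47.82 + 5.17 = 52.99 m.
Δh = h(well H) − h(well D) = 56.06 − 52.99 = 3.07 m.
Vertical separation Δz = 53.83 − 47.82 = 6.01 m.
|i_v| = |Δh| / Δz = 3.07 / 6.01 = 0.511.
Head is higher in the shallow piezometer, so vertical flow is downward (recharge condition).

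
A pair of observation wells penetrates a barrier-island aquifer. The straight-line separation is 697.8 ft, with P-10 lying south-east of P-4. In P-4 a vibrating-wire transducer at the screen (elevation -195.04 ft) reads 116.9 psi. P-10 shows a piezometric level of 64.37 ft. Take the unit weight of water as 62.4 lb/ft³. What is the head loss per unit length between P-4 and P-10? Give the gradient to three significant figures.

i ≈ 0.0148 ft/ft

Pressure head at P-4: ψ = 144·P/γ = 144 × 116.9 / 62.4 = 269.77 ft.
Total head at P-4: h = z + ψ = -195.04 + 269.77 = 74.73 ft.
Total head at P-10: h = 64.37 ft (water level in the piezometer is the total head).
Head difference: h(P-4) − h(P-10) = 74.73 − 64.37 = 10.36 ft.
Hydraulic gradient: i = |Δh| / L = 10.36 / 697.8 = 0.0148.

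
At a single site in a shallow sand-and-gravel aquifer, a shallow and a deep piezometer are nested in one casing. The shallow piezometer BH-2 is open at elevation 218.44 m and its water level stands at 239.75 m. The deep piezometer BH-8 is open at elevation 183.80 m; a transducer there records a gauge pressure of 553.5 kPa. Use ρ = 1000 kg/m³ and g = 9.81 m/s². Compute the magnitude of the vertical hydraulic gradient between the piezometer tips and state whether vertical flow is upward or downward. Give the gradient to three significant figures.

|i_v| ≈ 0.0136; vertical flow is upward

Total head at BH-2: h = 239.75 m (water level in the standpipe).
Pressure head at BH-8: ψ = P/(ρg) = 553.5×1000 / (1000 × 9.81) = 56.42 m.
Total head at BH-8: h = z + ψ = 183.80 + 56.42 = 240.22 m.
Δh = h(BH-2) − h(BH-8) = 239.75 − 240.22 = -0.47 m.
Vertical separation Δz = 218.44 − 183.80 = 34.64 m.
|i_v| = |Δh| / Δz = 0.47 / 34.64 = 0.0136.
Head is higher in the deep piezometer, so vertical flow is upward (discharge condition).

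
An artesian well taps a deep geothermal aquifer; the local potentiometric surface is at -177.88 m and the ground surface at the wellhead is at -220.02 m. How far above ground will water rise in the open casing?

≈ 42.14 m above ground

Water rises to the potentiometric surface, so the rise above ground = -177.88 − (-220.02) = 42.14 m.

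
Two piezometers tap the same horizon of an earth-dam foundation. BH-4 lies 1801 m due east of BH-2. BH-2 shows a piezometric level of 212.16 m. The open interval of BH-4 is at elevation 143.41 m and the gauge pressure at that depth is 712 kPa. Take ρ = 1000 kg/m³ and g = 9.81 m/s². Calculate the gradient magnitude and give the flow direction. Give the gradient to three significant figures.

i ≈ 0.00213; groundwater flows toward the west

Total head at BH-2: h = 212.16 m (water level in the piezometer is the total head).
Pressure head at BH-4: ψ = P/(ρg) = 712×1000 / (1000 × 9.81) = 72.58 m.
Total head at BH-4: h = z + ψ = 143.41 + 72.58 = 215.99 m.
Head difference: h(BH-2) − h(BH-4) = 212.16 − 215.99 = -3.83 m.
Hydraulic gradient: i = |Δh| / L = 3.83 / 1801 = 0.00213.
Flow is from higher to lower head: from BH-4 toward BH-2, i.e. toward the west.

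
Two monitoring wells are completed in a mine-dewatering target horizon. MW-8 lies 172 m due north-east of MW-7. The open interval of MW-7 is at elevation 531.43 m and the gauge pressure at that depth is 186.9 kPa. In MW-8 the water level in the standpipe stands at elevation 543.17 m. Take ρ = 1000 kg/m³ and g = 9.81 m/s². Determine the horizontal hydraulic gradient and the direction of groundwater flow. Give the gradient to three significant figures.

Pressure head at MW-7: ψ = P/(ρg) = 186.9×1000 / (1000 × 9.81) = 19.05 m.
Total head at MW-7: h = z + ψ = 531.43 + 19.05 = 550.48 m.
Total head at MW-8: h = 543.17 m (water level in the piezometer is the total head).
Head difference: h(MW-7) − h(MW-8) = 550.48 − 543.17 = 7.31 m.
Hydraulic gradient: i = |Δh| / L = 7.31 / 172 = 0.0425.
Flow is from higher to lower head: from MW-7 toward MW-8, i.e. toward the north-east.

i ≈ 0.0425; groundwater flows toward the north-east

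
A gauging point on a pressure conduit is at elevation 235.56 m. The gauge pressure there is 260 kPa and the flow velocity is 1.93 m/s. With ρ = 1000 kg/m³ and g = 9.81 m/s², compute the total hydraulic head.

Pressure head ψ = P/(ρg) = 260×1000 / (1000 × 9.81) = 26.50 m.
Velocity head = v²/(2g) = 1.93² / (2 × 9.81) = 0.190 m.
h = z + ψ + v²/(2g) = 235.56 + 26.50 + 0.190 = 262.25 m.

h ≈ 262.25 m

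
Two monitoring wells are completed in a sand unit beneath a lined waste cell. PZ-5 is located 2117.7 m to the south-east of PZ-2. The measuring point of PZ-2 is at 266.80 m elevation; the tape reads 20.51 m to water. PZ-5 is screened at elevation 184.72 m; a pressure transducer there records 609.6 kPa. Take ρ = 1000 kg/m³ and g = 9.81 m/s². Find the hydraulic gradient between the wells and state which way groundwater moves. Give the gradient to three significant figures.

Total head at PZ-2: h = 266.80 − 20.51 = 246.29 m.
Pressure head at PZ-5: ψ = P/(ρg) = 609.6×1000 / (1000 × 9.81) = 62.14 m.
Total head at PZ-5: h = z + ψ = 184.72 + 62.14 = 246.86 m.
Head difference: h(PZ-2) − h(PZ-5) = 246.29 − 246.86 = -0.57 m.
Hydraulic gradient: i = |Δh| / L = 0.57 / 2117.7 = 0.000269.
Flow is from higher to lower head: from PZ-5 toward PZ-2, i.e. toward the north-west.

i ≈ 0.000269; groundwater flows toward the north-west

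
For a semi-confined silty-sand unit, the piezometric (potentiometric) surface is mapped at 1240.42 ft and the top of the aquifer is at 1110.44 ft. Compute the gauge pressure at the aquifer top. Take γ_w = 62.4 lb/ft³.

P ≈ 56.3 psi

Pressure head at the aquifer top: ψ = h − z = 1240.42 − 1110.44 = 129.98 ft.
P = γψ/144 = 62.4 × 129.98 / 144 = 56.3 psi.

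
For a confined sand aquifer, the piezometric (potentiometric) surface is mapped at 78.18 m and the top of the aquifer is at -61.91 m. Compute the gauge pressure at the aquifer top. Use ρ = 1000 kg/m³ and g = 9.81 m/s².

P ≈ 1370 kPa

Pressure head at the aquifer top: ψ = h − z = 78.18 − (-61.91) = 140.09 m.
P = ρgψ = 1000 × 9.81 × 140.09 = 1374283 Pa ≈ 1370 kPa.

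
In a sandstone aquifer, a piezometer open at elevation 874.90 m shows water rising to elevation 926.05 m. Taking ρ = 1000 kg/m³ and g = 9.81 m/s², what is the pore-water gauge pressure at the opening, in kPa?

Pressure head ψ = h − z = 926.05 − 874.90 = 51.15 m.
P = ρgψ = 1000 × 9.81 × 51.15 = 501782 Pa ≈ 502 kPa.

P ≈ 502 kPa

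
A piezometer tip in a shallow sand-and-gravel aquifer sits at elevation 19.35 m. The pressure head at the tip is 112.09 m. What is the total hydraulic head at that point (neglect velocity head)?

h ≈ 131.44 m

h = z + ψ = 19.35 + 112.09 = 131.44 m.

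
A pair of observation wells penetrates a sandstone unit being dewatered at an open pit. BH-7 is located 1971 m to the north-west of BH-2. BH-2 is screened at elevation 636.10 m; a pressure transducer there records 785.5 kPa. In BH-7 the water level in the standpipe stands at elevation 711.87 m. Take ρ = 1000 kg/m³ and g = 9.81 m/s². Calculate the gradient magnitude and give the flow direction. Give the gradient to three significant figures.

i ≈ 0.00218; groundwater flows toward the north-west

Pressure head at BH-2: ψ = P/(ρg) = 785.5×1000 / (1000 × 9.81) = 80.07 m.
Total head at BH-2: h = z + ψ = 636.10 + 80.07 = 716.17 m.
Total head at BH-7: h = 711.87 m (water level in the piezometer is the total head).
Head difference: h(BH-2) − h(BH-7) = 716.17 − 711.87 = 4.30 m.
Hydraulic gradient: i = |Δh| / L = 4.30 / 1971 = 0.00218.
Flow is from higher to lower head: from BH-2 toward BH-7, i.e. toward the north-west.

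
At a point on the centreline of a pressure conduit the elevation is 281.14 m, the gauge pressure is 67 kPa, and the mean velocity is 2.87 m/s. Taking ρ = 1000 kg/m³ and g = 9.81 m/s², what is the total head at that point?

Pressure head ψ = P/(ρg) = 67×1000 / (1000 × 9.81) = 6.83 m.
Velocity head = v²/(2g) = 2.87² / (2 × 9.81) = 0.420 m.
h = z + ψ + v²/(2g) = 281.14 + 6.83 + 0.420 = 288.39 m.

h ≈ 288.39 m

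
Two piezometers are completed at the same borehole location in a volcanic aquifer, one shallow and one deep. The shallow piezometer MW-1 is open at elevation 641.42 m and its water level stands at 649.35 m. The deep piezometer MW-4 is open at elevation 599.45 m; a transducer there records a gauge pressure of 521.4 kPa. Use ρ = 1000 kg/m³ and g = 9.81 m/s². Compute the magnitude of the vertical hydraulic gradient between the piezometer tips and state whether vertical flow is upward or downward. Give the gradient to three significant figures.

|i_v| ≈ 0.0774; vertical flow is upward

Total head at MW-1: h = 649.35 m (water level in the standpipe).
Pressure head at MW-4: ψ = P/(ρg) = 521.4×1000 / (1000 × 9.81) = 53.15 m.
Total head at MW-4: h = z + ψ = 599.45 + 53.15 = 652.60 m.
Δh = h(MW-1) − h(MW-4) = 649.35 − 652.60 = -3.25 m.
Vertical separation Δz = 641.42 − 599.45 = 41.97 m.
|i_v| = |Δh| / Δz = 3.25 / 41.97 = 0.0774.
Head is higher in the deep piezometer, so vertical flow is upward (discharge condition).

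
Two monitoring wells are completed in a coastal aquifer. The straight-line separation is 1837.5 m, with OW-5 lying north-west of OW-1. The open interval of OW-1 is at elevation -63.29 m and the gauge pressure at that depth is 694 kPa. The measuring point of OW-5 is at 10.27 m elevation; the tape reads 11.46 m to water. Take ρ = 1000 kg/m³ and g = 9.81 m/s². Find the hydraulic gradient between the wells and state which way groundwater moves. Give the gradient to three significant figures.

i ≈ 0.00470; groundwater flows toward the north-west

Pressure head at OW-1: ψ = P/(ρg) = 694×1000 / (1000 × 9.81) = 70.74 m.
Total head at OW-1: h = z + ψ = -63.29 + 70.74 = 7.45 m.
Total head at OW-5: h = 10.27 − 11.46 = -1.19 m.
Head difference: h(OW-1) − h(OW-5) = 7.45 − (-1.19) = 8.64 m.
Hydraulic gradient: i = |Δh| / L = 8.64 / 1837.5 = 0.00470.
Flow is from higher to lower head: from OW-1 toward OW-5, i.e. toward the north-west.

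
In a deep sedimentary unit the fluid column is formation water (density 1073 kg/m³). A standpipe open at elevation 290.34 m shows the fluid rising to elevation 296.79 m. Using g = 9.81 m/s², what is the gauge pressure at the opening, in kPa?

P ≈ 67.9 kPa

Pressure head ψ = h − z = 296.79 − 290.34 = 6.45 m.
P = ρgψ = 1073 × 9.81 × 6.45 = 67894 Pa ≈ 67.9 kPa.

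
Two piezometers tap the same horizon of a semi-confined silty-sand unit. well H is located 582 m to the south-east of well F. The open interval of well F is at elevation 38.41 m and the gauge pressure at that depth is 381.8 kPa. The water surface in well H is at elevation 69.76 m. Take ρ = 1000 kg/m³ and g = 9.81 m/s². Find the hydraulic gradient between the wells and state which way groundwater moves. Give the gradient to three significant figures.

i ≈ 0.0130; groundwater flows toward the south-east

Pressure head at well F: ψ = P/(ρg) = 381.8×1000 / (1000 × 9.81) = 38.92 m.
Total head at well F: h = z + ψ = 38.41 + 38.92 = 77.33 m.
Total head at well H: h = 69.76 m (water level in the piezometer is the total head).
Head difference: h(well F) − h(well H) = 77.33 − 69.76 = 7.57 m.
Hydraulic gradient: i = |Δh| / L = 7.57 / 582 = 0.0130.
Flow is from higher to lower head: from well F toward well H, i.e. toward the south-east.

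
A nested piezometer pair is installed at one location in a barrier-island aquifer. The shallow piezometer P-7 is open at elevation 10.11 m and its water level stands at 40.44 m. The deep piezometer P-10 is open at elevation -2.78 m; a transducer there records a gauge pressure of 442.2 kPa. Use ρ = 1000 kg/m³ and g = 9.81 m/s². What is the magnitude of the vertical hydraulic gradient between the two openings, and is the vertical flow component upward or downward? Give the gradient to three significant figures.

Total head at P-7: h = 40.44 m (water level in the standpipe).
Pressure head at P-10: ψ = P/(ρg) = 442.2×1000 / (1000 × 9.81) = 45.08 m.
Total head at P-10: h = z + ψ = -2.78 + 45.08 = 42.30 m.
Δh = h(P-7) − h(P-10) = 40.44 − 42.30 = -1.86 m.
Vertical separation Δz = 10.11 − (-2.78) = 12.89 m.
|i_v| = |Δh| / Δz = 1.86 / 12.89 = 0.144.
Head is higher in the deep piezometer, so vertical flow is upward (discharge condition).

|i_v| ≈ 0.144; vertical flow is upward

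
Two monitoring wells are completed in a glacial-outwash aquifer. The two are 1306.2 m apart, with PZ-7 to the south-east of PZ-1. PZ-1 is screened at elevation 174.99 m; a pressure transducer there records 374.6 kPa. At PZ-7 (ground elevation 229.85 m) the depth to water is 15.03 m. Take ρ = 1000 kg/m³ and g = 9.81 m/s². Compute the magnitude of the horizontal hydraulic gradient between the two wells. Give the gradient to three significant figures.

Pressure head at PZ-1: ψ = P/(ρg) = 374.6×1000 / (1000 × 9.81) = 38.19 m.
Total head at PZ-1: h = z + ψ = 174.99 + 38.19 = 213.18 m.
Total head at PZ-7: h = 229.85 − 15.03 = 214.82 m.
Head difference: h(PZ-1) − h(PZ-7) = 213.18 − 214.82 = -1.64 m.
Hydraulic gradient: i = |Δh| / L = 1.64 / 1306.2 = 0.00126.

i ≈ 0.00126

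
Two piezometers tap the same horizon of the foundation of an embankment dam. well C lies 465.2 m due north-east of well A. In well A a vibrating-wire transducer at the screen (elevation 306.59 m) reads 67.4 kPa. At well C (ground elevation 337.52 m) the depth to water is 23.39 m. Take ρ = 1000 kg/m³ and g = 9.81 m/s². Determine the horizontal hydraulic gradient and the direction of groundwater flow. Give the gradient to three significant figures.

Pressure head at well A: ψ = P/(ρg) = 67.4×1000 / (1000 × 9.81) = 6.87 m.
Total head at well A: h = z + ψ = 306.59 + 6.87 = 313.46 m.
Total head at well C: h = 337.52 − 23.39 = 314.13 m.
Head difference: h(well A) − h(well C) = 313.46 − 314.13 = -0.67 m.
Hydraulic gradient: i = |Δh| / L = 0.67 / 465.2 = 0.00144.
Flow is from higher to lower head: from well C toward well A, i.e. toward the south-west.

i ≈ 0.00144; groundwater flows toward the south-west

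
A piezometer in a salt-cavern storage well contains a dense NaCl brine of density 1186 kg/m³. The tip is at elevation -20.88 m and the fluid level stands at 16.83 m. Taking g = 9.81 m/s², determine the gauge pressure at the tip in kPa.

Pressure head ψ = h − z = 16.83 − (-20.88) = 37.71 m.
P = ρgψ = 1186 × 9.81 × 37.71 = 438743 Pa ≈ 439 kPa.

P ≈ 439 kPa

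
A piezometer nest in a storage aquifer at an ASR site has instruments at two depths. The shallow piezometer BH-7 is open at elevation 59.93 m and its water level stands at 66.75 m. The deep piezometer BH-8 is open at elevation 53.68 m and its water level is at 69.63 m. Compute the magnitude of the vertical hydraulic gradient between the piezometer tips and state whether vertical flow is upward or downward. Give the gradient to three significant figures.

|i_v| ≈ 0.461; vertical flow is upward

Total head at BH-7: h = 66.75 m (water level in the standpipe).
Total head at BH-8: h = 69.63 m.
Δh = h(BH-7) − h(BH-8) = 66.75 − 69.63 = -2.88 m.
Vertical separation Δz = 59.93 − 53.68 = 6.25 m.
|i_v| = |Δh| / Δz = 2.88 / 6.25 = 0.461.
Head is higher in the deep piezometer, so vertical flow is upward (discharge condition).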